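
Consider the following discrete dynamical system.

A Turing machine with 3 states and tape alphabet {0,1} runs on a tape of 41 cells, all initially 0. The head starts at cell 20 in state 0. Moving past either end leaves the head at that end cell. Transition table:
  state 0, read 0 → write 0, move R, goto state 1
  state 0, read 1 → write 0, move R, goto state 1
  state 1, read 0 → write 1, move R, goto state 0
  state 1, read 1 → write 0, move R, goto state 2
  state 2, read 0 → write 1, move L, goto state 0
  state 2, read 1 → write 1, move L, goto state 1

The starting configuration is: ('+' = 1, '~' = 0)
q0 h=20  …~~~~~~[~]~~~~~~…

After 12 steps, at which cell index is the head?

32

gen 0: q0 h=20  …~~~~~~[~]~~~~~~…
gen 1: q1 h=21  …~~~~~~[~]~~~~~~…
gen 2: q0 h=22  …~~~~~+[~]~~~~~~…
gen 3: q1 h=23  …~~~~+~[~]~~~~~~…
gen 4: q0 h=24  …~~~+~+[~]~~~~~~…
gen 5: q1 h=25  …~~+~+~[~]~~~~~~…
gen 6: q0 h=26  …~+~+~+[~]~~~~~~…
gen 7: q1 h=27  …+~+~+~[~]~~~~~~…
gen 8: q0 h=28  …~+~+~+[~]~~~~~~…
gen 9: q1 h=29  …+~+~+~[~]~~~~~~…
gen 10: q0 h=30  …~+~+~+[~]~~~~~~…
gen 11: q1 h=31  …+~+~+~[~]~~~~~~…
gen 12: q0 h=32  …~+~+~+[~]~~~~~~…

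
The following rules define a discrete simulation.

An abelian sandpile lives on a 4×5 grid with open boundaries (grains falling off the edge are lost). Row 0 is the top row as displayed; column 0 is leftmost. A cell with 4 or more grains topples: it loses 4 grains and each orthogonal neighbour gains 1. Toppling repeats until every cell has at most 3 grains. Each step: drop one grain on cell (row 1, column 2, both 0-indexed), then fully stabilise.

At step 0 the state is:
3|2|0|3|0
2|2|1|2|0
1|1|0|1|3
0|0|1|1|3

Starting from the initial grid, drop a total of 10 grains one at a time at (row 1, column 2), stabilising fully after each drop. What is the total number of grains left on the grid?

30

t=0: 3|2|0|3|0
2|2|1|2|0
1|1|0|1|3
0|0|1|1|3
t=1: 3|2|0|3|0
2|2|2|2|0
1|1|0|1|3
0|0|1|1|3
t=2: 3|2|0|3|0
2|2|3|2|0
1|1|0|1|3
0|0|1|1|3
t=3: 3|2|1|3|0
2|3|0|3|0
1|1|1|1|3
0|0|1|1|3
t=4: 3|2|1|3|0
2|3|1|3|0
1|1|1|1|3
0|0|1|1|3
t=5: 3|2|1|3|0
2|3|2|3|0
1|1|1|1|3
0|0|1|1|3
t=6: 3|2|1|3|0
2|3|3|3|0
1|1|1|1|3
0|0|1|1|3
t=7: 3|3|3|0|1
3|0|2|1|1
1|2|2|2|3
0|0|1|1|3
t=8: 3|3|3|0|1
3|0|3|1|1
1|2|2|2|3
0|0|1|1|3
t=9: 1|1|1|1|1
0|3|1|2|1
2|2|3|2|3
0|0|1|1|3
t=10: 1|1|1|1|1
0|3|2|2|1
2|2|3|2|3
0|0|1|1|3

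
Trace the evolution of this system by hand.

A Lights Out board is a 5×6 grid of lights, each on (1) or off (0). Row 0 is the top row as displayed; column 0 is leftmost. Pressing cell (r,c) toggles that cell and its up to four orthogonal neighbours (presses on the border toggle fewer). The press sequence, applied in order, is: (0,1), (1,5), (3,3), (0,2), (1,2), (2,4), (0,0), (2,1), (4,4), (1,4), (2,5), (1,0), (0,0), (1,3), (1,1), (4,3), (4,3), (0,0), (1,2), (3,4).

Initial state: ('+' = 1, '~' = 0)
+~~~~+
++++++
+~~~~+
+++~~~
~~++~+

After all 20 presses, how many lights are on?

0) +~~~~+
++++++
+~~~~+
+++~~~
~~++~+
1) ~++~~+
+~++++
+~~~~+
+++~~~
~~++~+
2) ~++~~~
+~++~~
+~~~~~
+++~~~
~~++~+
3) ~++~~~
+~++~~
+~~+~~
++~++~
~~+~~+
4) ~~~+~~
+~~+~~
+~~+~~
++~++~
~~+~~+
5) ~~++~~
+++~~~
+~++~~
++~++~
~~+~~+
6) ~~++~~
+++~+~
+~+~++
++~+~~
~~+~~+
7) ++++~~
~++~+~
+~+~++
++~+~~
~~+~~+
8) ++++~~
~~+~+~
~+~~++
+~~+~~
~~+~~+
9) ++++~~
~~+~+~
~+~~++
+~~++~
~~+++~
10) +++++~
~~++~+
~+~~~+
+~~++~
~~+++~
11) +++++~
~~++~~
~+~~+~
+~~+++
~~+++~
12) ~++++~
++++~~
++~~+~
+~~+++
~~+++~
13) +~+++~
~+++~~
++~~+~
+~~+++
~~+++~
14) +~+~+~
~+~~+~
++~++~
+~~+++
~~+++~
15) +++~+~
+~+~+~
+~~++~
+~~+++
~~+++~
16) +++~+~
+~+~+~
+~~++~
+~~~++
~~~~~~
17) +++~+~
+~+~+~
+~~++~
+~~+++
~~+++~
18) ~~+~+~
~~+~+~
+~~++~
+~~+++
~~+++~
19) ~~~~+~
~+~++~
+~+++~
+~~+++
~~+++~
20) ~~~~+~
~+~++~
+~++~~
+~~~~~
~~++~~

10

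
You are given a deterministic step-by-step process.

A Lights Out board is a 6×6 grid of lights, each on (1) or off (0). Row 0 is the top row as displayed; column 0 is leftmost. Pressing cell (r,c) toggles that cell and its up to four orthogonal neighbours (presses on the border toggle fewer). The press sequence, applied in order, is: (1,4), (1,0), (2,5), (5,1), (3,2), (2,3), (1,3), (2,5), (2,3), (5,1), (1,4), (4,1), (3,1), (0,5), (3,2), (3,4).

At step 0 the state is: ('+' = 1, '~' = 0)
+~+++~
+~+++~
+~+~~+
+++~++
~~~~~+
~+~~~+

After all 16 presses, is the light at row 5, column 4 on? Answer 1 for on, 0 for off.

step 0: +~+++~
+~+++~
+~+~~+
+++~++
~~~~~+
~+~~~+
step 1: +~++~~
+~+~~+
+~+~++
+++~++
~~~~~+
~+~~~+
step 2: ~~++~~
~++~~+
~~+~++
+++~++
~~~~~+
~+~~~+
step 3: ~~++~~
~++~~~
~~+~~~
+++~+~
~~~~~+
~+~~~+
step 4: ~~++~~
~++~~~
~~+~~~
+++~+~
~+~~~+
+~+~~+
step 5: ~~++~~
~++~~~
~~~~~~
+~~++~
~++~~+
+~+~~+
step 6: ~~++~~
~+++~~
~~+++~
+~~~+~
~++~~+
+~+~~+
step 7: ~~+~~~
~+~~+~
~~+~+~
+~~~+~
~++~~+
+~+~~+
step 8: ~~+~~~
~+~~++
~~+~~+
+~~~++
~++~~+
+~+~~+
step 9: ~~+~~~
~+~+++
~~~+++
+~~+++
~++~~+
+~+~~+
step 10: ~~+~~~
~+~+++
~~~+++
+~~+++
~~+~~+
~+~~~+
step 11: ~~+~+~
~+~~~~
~~~+~+
+~~+++
~~+~~+
~+~~~+
step 12: ~~+~+~
~+~~~~
~~~+~+
++~+++
++~~~+
~~~~~+
step 13: ~~+~+~
~+~~~~
~+~+~+
~~++++
+~~~~+
~~~~~+
step 14: ~~+~~+
~+~~~+
~+~+~+
~~++++
+~~~~+
~~~~~+
step 15: ~~+~~+
~+~~~+
~+++~+
~+~~++
+~+~~+
~~~~~+
step 16: ~~+~~+
~+~~~+
~+++++
~+~+~~
+~+~++
~~~~~+

0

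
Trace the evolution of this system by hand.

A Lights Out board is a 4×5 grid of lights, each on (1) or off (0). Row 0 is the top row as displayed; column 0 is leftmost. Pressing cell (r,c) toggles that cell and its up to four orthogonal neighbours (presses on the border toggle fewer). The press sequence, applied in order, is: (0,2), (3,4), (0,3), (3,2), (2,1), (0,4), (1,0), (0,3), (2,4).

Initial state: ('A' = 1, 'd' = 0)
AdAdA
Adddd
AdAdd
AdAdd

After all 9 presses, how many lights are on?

7

[0] AdAdA
Adddd
AdAdd
AdAdd
[1] AAdAA
AdAdd
AdAdd
AdAdd
[2] AAdAA
AdAdd
AdAdA
AdAAA
[3] AAAdd
AdAAd
AdAdA
AdAAA
[4] AAAdd
AdAAd
AdddA
AAddA
[5] AAAdd
AAAAd
dAAdA
AdddA
[6] AAAAA
AAAAA
dAAdA
AdddA
[7] dAAAA
ddAAA
AAAdA
AdddA
[8] dAddd
ddAdA
AAAdA
AdddA
[9] dAddd
ddAdd
AAAAd
Adddd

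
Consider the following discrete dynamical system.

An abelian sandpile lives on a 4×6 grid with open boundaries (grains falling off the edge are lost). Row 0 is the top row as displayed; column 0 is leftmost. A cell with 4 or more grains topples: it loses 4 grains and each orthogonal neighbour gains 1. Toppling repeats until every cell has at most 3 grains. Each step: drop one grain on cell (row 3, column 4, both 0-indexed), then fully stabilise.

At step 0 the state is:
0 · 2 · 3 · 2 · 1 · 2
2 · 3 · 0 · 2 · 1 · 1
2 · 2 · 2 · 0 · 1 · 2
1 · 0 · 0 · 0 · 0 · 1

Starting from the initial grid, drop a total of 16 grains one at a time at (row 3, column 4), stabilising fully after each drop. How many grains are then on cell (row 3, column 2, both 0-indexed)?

gen 0: 0 · 2 · 3 · 2 · 1 · 2
2 · 3 · 0 · 2 · 1 · 1
2 · 2 · 2 · 0 · 1 · 2
1 · 0 · 0 · 0 · 0 · 1
gen 1: 0 · 2 · 3 · 2 · 1 · 2
2 · 3 · 0 · 2 · 1 · 1
2 · 2 · 2 · 0 · 1 · 2
1 · 0 · 0 · 0 · 1 · 1
gen 2: 0 · 2 · 3 · 2 · 1 · 2
2 · 3 · 0 · 2 · 1 · 1
2 · 2 · 2 · 0 · 1 · 2
1 · 0 · 0 · 0 · 2 · 1
gen 3: 0 · 2 · 3 · 2 · 1 · 2
2 · 3 · 0 · 2 · 1 · 1
2 · 2 · 2 · 0 · 1 · 2
1 · 0 · 0 · 0 · 3 · 1
gen 4: 0 · 2 · 3 · 2 · 1 · 2
2 · 3 · 0 · 2 · 1 · 1
2 · 2 · 2 · 0 · 2 · 2
1 · 0 · 0 · 1 · 0 · 2
gen 5: 0 · 2 · 3 · 2 · 1 · 2
2 · 3 · 0 · 2 · 1 · 1
2 · 2 · 2 · 0 · 2 · 2
1 · 0 · 0 · 1 · 1 · 2
gen 6: 0 · 2 · 3 · 2 · 1 · 2
2 · 3 · 0 · 2 · 1 · 1
2 · 2 · 2 · 0 · 2 · 2
1 · 0 · 0 · 1 · 2 · 2
gen 7: 0 · 2 · 3 · 2 · 1 · 2
2 · 3 · 0 · 2 · 1 · 1
2 · 2 · 2 · 0 · 2 · 2
1 · 0 · 0 · 1 · 3 · 2
gen 8: 0 · 2 · 3 · 2 · 1 · 2
2 · 3 · 0 · 2 · 1 · 1
2 · 2 · 2 · 0 · 3 · 2
1 · 0 · 0 · 2 · 0 · 3
gen 9: 0 · 2 · 3 · 2 · 1 · 2
2 · 3 · 0 · 2 · 1 · 1
2 · 2 · 2 · 0 · 3 · 2
1 · 0 · 0 · 2 · 1 · 3
gen 10: 0 · 2 · 3 · 2 · 1 · 2
2 · 3 · 0 · 2 · 1 · 1
2 · 2 · 2 · 0 · 3 · 2
1 · 0 · 0 · 2 · 2 · 3
gen 11: 0 · 2 · 3 · 2 · 1 · 2
2 · 3 · 0 · 2 · 1 · 1
2 · 2 · 2 · 0 · 3 · 2
1 · 0 · 0 · 2 · 3 · 3
gen 12: 0 · 2 · 3 · 2 · 1 · 2
2 · 3 · 0 · 2 · 2 · 2
2 · 2 · 2 · 1 · 1 · 0
1 · 0 · 0 · 3 · 2 · 1
gen 13: 0 · 2 · 3 · 2 · 1 · 2
2 · 3 · 0 · 2 · 2 · 2
2 · 2 · 2 · 1 · 1 · 0
1 · 0 · 0 · 3 · 3 · 1
gen 14: 0 · 2 · 3 · 2 · 1 · 2
2 · 3 · 0 · 2 · 2 · 2
2 · 2 · 2 · 2 · 2 · 0
1 · 0 · 1 · 0 · 1 · 2
gen 15: 0 · 2 · 3 · 2 · 1 · 2
2 · 3 · 0 · 2 · 2 · 2
2 · 2 · 2 · 2 · 2 · 0
1 · 0 · 1 · 0 · 2 · 2
gen 16: 0 · 2 · 3 · 2 · 1 · 2
2 · 3 · 0 · 2 · 2 · 2
2 · 2 · 2 · 2 · 2 · 0
1 · 0 · 1 · 0 · 3 · 2

1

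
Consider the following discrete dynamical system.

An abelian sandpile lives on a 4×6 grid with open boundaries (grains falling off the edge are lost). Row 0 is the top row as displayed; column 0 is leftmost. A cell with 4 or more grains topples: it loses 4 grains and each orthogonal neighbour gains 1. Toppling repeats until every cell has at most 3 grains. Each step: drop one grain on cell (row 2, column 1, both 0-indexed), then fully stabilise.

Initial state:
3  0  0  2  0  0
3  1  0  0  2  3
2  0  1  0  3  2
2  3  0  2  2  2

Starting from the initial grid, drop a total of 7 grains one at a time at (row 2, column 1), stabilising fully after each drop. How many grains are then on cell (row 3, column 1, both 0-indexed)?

2

k=0  3  0  0  2  0  0
3  1  0  0  2  3
2  0  1  0  3  2
2  3  0  2  2  2
k=1  3  0  0  2  0  0
3  1  0  0  2  3
2  1  1  0  3  2
2  3  0  2  2  2
k=2  3  0  0  2  0  0
3  1  0  0  2  3
2  2  1  0  3  2
2  3  0  2  2  2
k=3  3  0  0  2  0  0
3  1  0  0  2  3
2  3  1  0  3  2
2  3  0  2  2  2
k=4  3  0  0  2  0  0
3  2  0  0  2  3
3  1  2  0  3  2
3  0  1  2  2  2
k=5  3  0  0  2  0  0
3  2  0  0  2  3
3  2  2  0  3  2
3  0  1  2  2  2
k=6  3  0  0  2  0  0
3  2  0  0  2  3
3  3  2  0  3  2
3  0  1  2  2  2
k=7  0  2  0  2  0  0
2  0  1  0  2  3
2  2  3  0  3  2
0  2  1  2  2  2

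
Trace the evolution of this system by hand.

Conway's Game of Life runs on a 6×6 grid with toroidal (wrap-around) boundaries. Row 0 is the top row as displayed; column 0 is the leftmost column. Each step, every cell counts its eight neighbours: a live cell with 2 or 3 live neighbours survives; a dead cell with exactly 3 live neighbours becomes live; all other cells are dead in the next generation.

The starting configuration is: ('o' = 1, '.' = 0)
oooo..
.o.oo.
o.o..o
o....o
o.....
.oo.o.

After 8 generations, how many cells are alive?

15

k=0  oooo..
.o.oo.
o.o..o
o....o
o.....
.oo.o.
k=1  o....o
....o.
..oo..
......
o.....
.....o
k=2  o...oo
...ooo
...o..
......
......
.....o
k=3  o..o..
o..o..
...o..
......
......
o...oo
k=4  oo.o..
..ooo.
......
......
.....o
o...oo
k=5  oo....
.oooo.
...o..
......
o...oo
.o..o.
k=6  o...oo
oo.oo.
...oo.
....oo
o...oo
.o..o.
k=7  ..o...
ooo...
o.o...
o.....
o..o..
.o.o..
k=8  o..o..
o.oo..
o.o..o
o....o
ooo...
.o.o..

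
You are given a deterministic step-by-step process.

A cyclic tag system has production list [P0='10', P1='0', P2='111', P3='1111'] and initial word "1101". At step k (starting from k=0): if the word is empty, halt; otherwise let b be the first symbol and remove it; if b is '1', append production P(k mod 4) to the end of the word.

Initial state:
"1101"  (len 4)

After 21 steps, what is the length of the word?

19

t=0: "1101"  (len 4)
t=1: "10110"  (len 5)
t=2: "01100"  (len 5)
t=3: "1100"  (len 4)
t=4: "1001111"  (len 7)
t=5: "00111110"  (len 8)
t=6: "0111110"  (len 7)
t=7: "111110"  (len 6)
t=8: "111101111"  (len 9)
t=9: "1110111110"  (len 10)
t=10: "1101111100"  (len 10)
t=11: "101111100111"  (len 12)
t=12: "011111001111111"  (len 15)
t=13: "11111001111111"  (len 14)
t=14: "11110011111110"  (len 14)
t=15: "1110011111110111"  (len 16)
t=16: "1100111111101111111"  (len 19)
t=17: "10011111110111111110"  (len 20)
t=18: "00111111101111111100"  (len 20)
t=19: "0111111101111111100"  (len 19)
t=20: "111111101111111100"  (len 18)
t=21: "1111110111111110010"  (len 19)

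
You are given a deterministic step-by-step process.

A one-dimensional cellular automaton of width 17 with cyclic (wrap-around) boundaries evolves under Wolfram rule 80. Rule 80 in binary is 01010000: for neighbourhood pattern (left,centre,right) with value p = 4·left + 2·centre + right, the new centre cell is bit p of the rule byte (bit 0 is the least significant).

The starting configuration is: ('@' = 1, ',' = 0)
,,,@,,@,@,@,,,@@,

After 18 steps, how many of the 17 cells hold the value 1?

[0] ,,,@,,@,@,@,,,@@,
[1] ,,,,@,,,,,,@,,,@@
[2] @,,,,@,,,,,,@,,,@
[3] @@,,,,@,,,,,,@,,,
[4] ,@@,,,,@,,,,,,@,,
[5] ,,@@,,,,@,,,,,,@,
[6] ,,,@@,,,,@,,,,,,@
[7] @,,,@@,,,,@,,,,,,
[8] ,@,,,@@,,,,@,,,,,
[9] ,,@,,,@@,,,,@,,,,
[10] ,,,@,,,@@,,,,@,,,
[11] ,,,,@,,,@@,,,,@,,
[12] ,,,,,@,,,@@,,,,@,
[13] ,,,,,,@,,,@@,,,,@
[14] @,,,,,,@,,,@@,,,,
[15] ,@,,,,,,@,,,@@,,,
[16] ,,@,,,,,,@,,,@@,,
[17] ,,,@,,,,,,@,,,@@,
[18] ,,,,@,,,,,,@,,,@@

4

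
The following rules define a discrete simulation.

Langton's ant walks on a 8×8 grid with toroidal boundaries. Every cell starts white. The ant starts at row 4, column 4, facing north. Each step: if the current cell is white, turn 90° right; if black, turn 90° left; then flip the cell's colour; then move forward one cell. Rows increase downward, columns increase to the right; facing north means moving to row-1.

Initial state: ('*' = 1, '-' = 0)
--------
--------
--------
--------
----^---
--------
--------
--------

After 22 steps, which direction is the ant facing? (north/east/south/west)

k=0  --------
--------
--------
--------
----^---
--------
--------
--------
k=1  --------
--------
--------
--------
----*>--
--------
--------
--------
k=2  --------
--------
--------
--------
----**--
-----v--
--------
--------
k=3  --------
--------
--------
--------
----**--
----<*--
--------
--------
k=4  --------
--------
--------
--------
----^*--
----**--
--------
--------
k=5  --------
--------
--------
--------
---<-*--
----**--
--------
--------
k=6  --------
--------
--------
---^----
---*-*--
----**--
--------
--------
k=7  --------
--------
--------
---*>---
---*-*--
----**--
--------
--------
k=8  --------
--------
--------
---**---
---*v*--
----**--
--------
--------
k=9  --------
--------
--------
---**---
---<**--
----**--
--------
--------
k=10  --------
--------
--------
---**---
----**--
---v**--
--------
--------
k=11  --------
--------
--------
---**---
----**--
--<***--
--------
--------
k=12  --------
--------
--------
---**---
--^-**--
--****--
--------
--------
k=13  --------
--------
--------
---**---
--*>**--
--****--
--------
--------
k=14  --------
--------
--------
---**---
--****--
--*v**--
--------
--------
k=15  --------
--------
--------
---**---
--****--
--*->*--
--------
--------
k=16  --------
--------
--------
---**---
--**^*--
--*--*--
--------
--------
k=17  --------
--------
--------
---**---
--*<-*--
--*--*--
--------
--------
k=18  --------
--------
--------
---**---
--*--*--
--*v-*--
--------
--------
k=19  --------
--------
--------
---**---
--*--*--
--<*-*--
--------
--------
k=20  --------
--------
--------
---**---
--*--*--
---*-*--
--v-----
--------
k=21  --------
--------
--------
---**---
--*--*--
---*-*--
-<*-----
--------
k=22  --------
--------
--------
---**---
--*--*--
-^-*-*--
-**-----
--------

north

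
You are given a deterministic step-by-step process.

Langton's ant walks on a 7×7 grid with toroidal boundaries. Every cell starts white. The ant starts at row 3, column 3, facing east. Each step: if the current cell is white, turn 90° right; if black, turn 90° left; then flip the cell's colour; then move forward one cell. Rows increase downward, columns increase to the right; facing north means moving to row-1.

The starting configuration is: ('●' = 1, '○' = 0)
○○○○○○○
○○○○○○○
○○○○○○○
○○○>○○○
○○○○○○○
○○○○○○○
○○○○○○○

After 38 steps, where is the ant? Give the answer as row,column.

2,0

gen 0: ○○○○○○○
○○○○○○○
○○○○○○○
○○○>○○○
○○○○○○○
○○○○○○○
○○○○○○○
gen 1: ○○○○○○○
○○○○○○○
○○○○○○○
○○○●○○○
○○○v○○○
○○○○○○○
○○○○○○○
gen 2: ○○○○○○○
○○○○○○○
○○○○○○○
○○○●○○○
○○<●○○○
○○○○○○○
○○○○○○○
gen 3: ○○○○○○○
○○○○○○○
○○○○○○○
○○^●○○○
○○●●○○○
○○○○○○○
○○○○○○○
gen 4: ○○○○○○○
○○○○○○○
○○○○○○○
○○●>○○○
○○●●○○○
○○○○○○○
○○○○○○○
gen 5: ○○○○○○○
○○○○○○○
○○○^○○○
○○●○○○○
○○●●○○○
○○○○○○○
○○○○○○○
gen 6: ○○○○○○○
○○○○○○○
○○○●>○○
○○●○○○○
○○●●○○○
○○○○○○○
○○○○○○○
gen 7: ○○○○○○○
○○○○○○○
○○○●●○○
○○●○v○○
○○●●○○○
○○○○○○○
○○○○○○○
gen 8: ○○○○○○○
○○○○○○○
○○○●●○○
○○●<●○○
○○●●○○○
○○○○○○○
○○○○○○○
gen 9: ○○○○○○○
○○○○○○○
○○○^●○○
○○●●●○○
○○●●○○○
○○○○○○○
○○○○○○○
gen 10: ○○○○○○○
○○○○○○○
○○<○●○○
○○●●●○○
○○●●○○○
○○○○○○○
○○○○○○○
gen 11: ○○○○○○○
○○^○○○○
○○●○●○○
○○●●●○○
○○●●○○○
○○○○○○○
○○○○○○○
gen 12: ○○○○○○○
○○●>○○○
○○●○●○○
○○●●●○○
○○●●○○○
○○○○○○○
○○○○○○○
gen 13: ○○○○○○○
○○●●○○○
○○●v●○○
○○●●●○○
○○●●○○○
○○○○○○○
○○○○○○○
gen 14: ○○○○○○○
○○●●○○○
○○<●●○○
○○●●●○○
○○●●○○○
○○○○○○○
○○○○○○○
gen 15: ○○○○○○○
○○●●○○○
○○○●●○○
○○v●●○○
○○●●○○○
○○○○○○○
○○○○○○○
gen 16: ○○○○○○○
○○●●○○○
○○○●●○○
○○○>●○○
○○●●○○○
○○○○○○○
○○○○○○○
gen 17: ○○○○○○○
○○●●○○○
○○○^●○○
○○○○●○○
○○●●○○○
○○○○○○○
○○○○○○○
gen 18: ○○○○○○○
○○●●○○○
○○<○●○○
○○○○●○○
○○●●○○○
○○○○○○○
○○○○○○○
gen 19: ○○○○○○○
○○^●○○○
○○●○●○○
○○○○●○○
○○●●○○○
○○○○○○○
○○○○○○○
gen 20: ○○○○○○○
○<○●○○○
○○●○●○○
○○○○●○○
○○●●○○○
○○○○○○○
○○○○○○○
gen 21: ○^○○○○○
○●○●○○○
○○●○●○○
○○○○●○○
○○●●○○○
○○○○○○○
○○○○○○○
gen 22: ○●>○○○○
○●○●○○○
○○●○●○○
○○○○●○○
○○●●○○○
○○○○○○○
○○○○○○○
gen 23: ○●●○○○○
○●v●○○○
○○●○●○○
○○○○●○○
○○●●○○○
○○○○○○○
○○○○○○○
gen 24: ○●●○○○○
○<●●○○○
○○●○●○○
○○○○●○○
○○●●○○○
○○○○○○○
○○○○○○○
gen 25: ○●●○○○○
○○●●○○○
○v●○●○○
○○○○●○○
○○●●○○○
○○○○○○○
○○○○○○○
gen 26: ○●●○○○○
○○●●○○○
<●●○●○○
○○○○●○○
○○●●○○○
○○○○○○○
○○○○○○○
gen 27: ○●●○○○○
^○●●○○○
●●●○●○○
○○○○●○○
○○●●○○○
○○○○○○○
○○○○○○○
gen 28: ○●●○○○○
●>●●○○○
●●●○●○○
○○○○●○○
○○●●○○○
○○○○○○○
○○○○○○○
gen 29: ○●●○○○○
●●●●○○○
●v●○●○○
○○○○●○○
○○●●○○○
○○○○○○○
○○○○○○○
gen 30: ○●●○○○○
●●●●○○○
●○>○●○○
○○○○●○○
○○●●○○○
○○○○○○○
○○○○○○○
gen 31: ○●●○○○○
●●^●○○○
●○○○●○○
○○○○●○○
○○●●○○○
○○○○○○○
○○○○○○○
gen 32: ○●●○○○○
●<○●○○○
●○○○●○○
○○○○●○○
○○●●○○○
○○○○○○○
○○○○○○○
gen 33: ○●●○○○○
●○○●○○○
●v○○●○○
○○○○●○○
○○●●○○○
○○○○○○○
○○○○○○○
gen 34: ○●●○○○○
●○○●○○○
<●○○●○○
○○○○●○○
○○●●○○○
○○○○○○○
○○○○○○○
gen 35: ○●●○○○○
●○○●○○○
○●○○●○○
v○○○●○○
○○●●○○○
○○○○○○○
○○○○○○○
gen 36: ○●●○○○○
●○○●○○○
○●○○●○○
●○○○●○<
○○●●○○○
○○○○○○○
○○○○○○○
gen 37: ○●●○○○○
●○○●○○○
○●○○●○^
●○○○●○●
○○●●○○○
○○○○○○○
○○○○○○○
gen 38: ○●●○○○○
●○○●○○○
>●○○●○●
●○○○●○●
○○●●○○○
○○○○○○○
○○○○○○○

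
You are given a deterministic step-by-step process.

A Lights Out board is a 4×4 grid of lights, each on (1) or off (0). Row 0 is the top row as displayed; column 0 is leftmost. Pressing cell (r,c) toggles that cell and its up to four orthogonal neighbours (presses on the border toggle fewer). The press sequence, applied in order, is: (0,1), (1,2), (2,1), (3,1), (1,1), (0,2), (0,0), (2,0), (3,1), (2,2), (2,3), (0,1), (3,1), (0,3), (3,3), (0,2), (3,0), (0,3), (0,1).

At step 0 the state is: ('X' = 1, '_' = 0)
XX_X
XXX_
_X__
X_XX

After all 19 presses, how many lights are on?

7

t=0: XX_X
XXX_
_X__
X_XX
t=1: __XX
X_X_
_X__
X_XX
t=2: ___X
XX_X
_XX_
X_XX
t=3: ___X
X__X
X___
XXXX
t=4: ___X
X__X
XX__
___X
t=5: _X_X
_XXX
X___
___X
t=6: __X_
_X_X
X___
___X
t=7: XXX_
XX_X
X___
___X
t=8: XXX_
_X_X
_X__
X__X
t=9: XXX_
_X_X
____
_XXX
t=10: XXX_
_XXX
_XXX
_X_X
t=11: XXX_
_XX_
_X__
_X__
t=12: ____
__X_
_X__
_X__
t=13: ____
__X_
____
X_X_
t=14: __XX
__XX
____
X_X_
t=15: __XX
__XX
___X
X__X
t=16: _X__
___X
___X
X__X
t=17: _X__
___X
X__X
_X_X
t=18: _XXX
____
X__X
_X_X
t=19: X__X
_X__
X__X
_X_X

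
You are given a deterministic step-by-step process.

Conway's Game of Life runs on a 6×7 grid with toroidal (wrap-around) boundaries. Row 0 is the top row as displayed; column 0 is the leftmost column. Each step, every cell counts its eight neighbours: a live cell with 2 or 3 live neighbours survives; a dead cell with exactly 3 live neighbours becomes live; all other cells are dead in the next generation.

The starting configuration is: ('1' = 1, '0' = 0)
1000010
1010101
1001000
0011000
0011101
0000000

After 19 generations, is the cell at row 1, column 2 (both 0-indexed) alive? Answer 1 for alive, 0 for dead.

0

gen 0: 1000010
1010101
1001000
0011000
0011101
0000000
gen 1: 1100010
1001110
1000101
0100000
0010100
0001111
gen 2: 1110000
0001000
1101101
1101010
0010100
1111001
gen 3: 0000001
0001101
0101011
0000010
0000110
0000001
gen 4: 1000001
0011101
1011001
0000000
0000111
0000001
gen 5: 1001001
0010100
1110111
1001100
0000011
0000000
gen 6: 0001000
0010100
1010001
0011000
0000111
1000010
gen 7: 0001100
0110000
0010000
1111100
0001111
0000010
gen 8: 0011100
0110000
1000000
1100001
1100001
0000001
gen 9: 0111000
0110000
0010001
0000000
0100010
0111011
gen 10: 0000100
1000000
0110000
0000000
1100111
0001011
gen 11: 0000111
0100000
0100000
0010011
1000100
0001000
gen 12: 0000110
1000010
1110000
1100011
0001111
0001001
gen 13: 0000110
1000110
0010010
0001000
0011000
0001001
gen 14: 0001000
0001000
0001011
0001100
0011100
0011010
gen 15: 0001000
0011000
0011010
0000000
0000010
0000000
gen 16: 0011000
0000000
0011100
0000100
0000000
0000000
gen 17: 0000000
0000100
0001100
0000100
0000000
0000000
gen 18: 0000000
0001100
0001110
0001100
0000000
0000000
gen 19: 0000000
0001010
0010010
0001010
0000000
0000000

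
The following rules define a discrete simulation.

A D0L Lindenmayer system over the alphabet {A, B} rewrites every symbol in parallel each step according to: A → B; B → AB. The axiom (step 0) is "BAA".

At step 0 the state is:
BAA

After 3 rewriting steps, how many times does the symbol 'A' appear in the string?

k=0  BAA
k=1  ABBB
k=2  BABABAB
k=3  ABBABBABBAB

4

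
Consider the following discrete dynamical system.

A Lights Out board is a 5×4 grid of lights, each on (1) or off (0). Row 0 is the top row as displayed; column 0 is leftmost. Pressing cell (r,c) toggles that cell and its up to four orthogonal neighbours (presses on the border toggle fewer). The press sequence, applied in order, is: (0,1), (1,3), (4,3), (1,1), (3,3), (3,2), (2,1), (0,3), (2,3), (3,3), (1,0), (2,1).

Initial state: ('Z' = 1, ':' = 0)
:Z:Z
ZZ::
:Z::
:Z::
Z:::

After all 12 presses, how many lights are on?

0) :Z:Z
ZZ::
:Z::
:Z::
Z:::
1) Z:ZZ
Z:::
:Z::
:Z::
Z:::
2) Z:Z:
Z:ZZ
:Z:Z
:Z::
Z:::
3) Z:Z:
Z:ZZ
:Z:Z
:Z:Z
Z:ZZ
4) ZZZ:
:Z:Z
:::Z
:Z:Z
Z:ZZ
5) ZZZ:
:Z:Z
::::
:ZZ:
Z:Z:
6) ZZZ:
:Z:Z
::Z:
:::Z
Z:::
7) ZZZ:
:::Z
ZZ::
:Z:Z
Z:::
8) ZZ:Z
::::
ZZ::
:Z:Z
Z:::
9) ZZ:Z
:::Z
ZZZZ
:Z::
Z:::
10) ZZ:Z
:::Z
ZZZ:
:ZZZ
Z::Z
11) :Z:Z
ZZ:Z
:ZZ:
:ZZZ
Z::Z
12) :Z:Z
Z::Z
Z:::
::ZZ
Z::Z

9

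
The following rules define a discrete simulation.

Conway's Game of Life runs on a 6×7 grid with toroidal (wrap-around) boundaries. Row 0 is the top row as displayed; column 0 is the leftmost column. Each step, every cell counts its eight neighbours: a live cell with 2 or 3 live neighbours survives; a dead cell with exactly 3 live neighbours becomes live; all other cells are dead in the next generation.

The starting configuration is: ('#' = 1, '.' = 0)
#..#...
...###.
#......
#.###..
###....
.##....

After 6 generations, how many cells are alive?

2

0) #..#...
...###.
#......
#.###..
###....
.##....
1) .#.#...
...##.#
.##..##
#.##..#
#......
...#...
2) ...#...
.#.##.#
.#.....
..##.#.
####..#
..#....
3) ...##..
#..##..
##...#.
...##.#
#...#.#
#......
4) ...##..
####.##
###..#.
.#.##..
#..##.#
#..####
5) .......
.....#.
.....#.
.......
.#.....
#.#....
6) .......
.......
.......
.......
.#.....
.#.....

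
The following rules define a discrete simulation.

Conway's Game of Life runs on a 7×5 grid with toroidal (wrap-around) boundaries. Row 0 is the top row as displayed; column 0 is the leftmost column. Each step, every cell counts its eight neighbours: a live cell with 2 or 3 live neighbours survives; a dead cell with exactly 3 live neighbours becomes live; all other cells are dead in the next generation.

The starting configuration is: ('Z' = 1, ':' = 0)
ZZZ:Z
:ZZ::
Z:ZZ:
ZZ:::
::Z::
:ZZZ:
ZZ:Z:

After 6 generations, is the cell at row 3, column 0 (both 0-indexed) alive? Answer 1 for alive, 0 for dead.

1

0) ZZZ:Z
:ZZ::
Z:ZZ:
ZZ:::
::Z::
:ZZZ:
ZZ:Z:
1) ::::Z
:::::
Z::ZZ
Z::ZZ
Z::Z:
Z::ZZ
:::::
2) :::::
Z::Z:
Z::Z:
:ZZ::
:ZZ::
Z::Z:
Z::Z:
3) :::::
:::::
Z::Z:
Z::Z:
Z::Z:
Z::Z:
:::::
4) :::::
:::::
:::::
ZZZZ:
ZZZZ:
:::::
:::::
5) :::::
:::::
:ZZ::
Z::Z:
Z::Z:
:ZZ::
:::::
6) :::::
:::::
:ZZ::
Z::Z:
Z::Z:
:ZZ::
:::::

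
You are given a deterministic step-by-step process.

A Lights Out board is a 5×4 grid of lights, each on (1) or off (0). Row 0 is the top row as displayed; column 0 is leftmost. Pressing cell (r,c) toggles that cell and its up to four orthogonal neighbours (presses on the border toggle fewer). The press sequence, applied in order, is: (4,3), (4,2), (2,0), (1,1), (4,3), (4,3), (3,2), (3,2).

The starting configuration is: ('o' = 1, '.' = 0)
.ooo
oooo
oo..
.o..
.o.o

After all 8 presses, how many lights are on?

gen 0: .ooo
oooo
oo..
.o..
.o.o
gen 1: .ooo
oooo
oo..
.o.o
.oo.
gen 2: .ooo
oooo
oo..
.ooo
...o
gen 3: .ooo
.ooo
....
oooo
...o
gen 4: ..oo
o..o
.o..
oooo
...o
gen 5: ..oo
o..o
.o..
ooo.
..o.
gen 6: ..oo
o..o
.o..
oooo
...o
gen 7: ..oo
o..o
.oo.
o...
..oo
gen 8: ..oo
o..o
.o..
oooo
...o

10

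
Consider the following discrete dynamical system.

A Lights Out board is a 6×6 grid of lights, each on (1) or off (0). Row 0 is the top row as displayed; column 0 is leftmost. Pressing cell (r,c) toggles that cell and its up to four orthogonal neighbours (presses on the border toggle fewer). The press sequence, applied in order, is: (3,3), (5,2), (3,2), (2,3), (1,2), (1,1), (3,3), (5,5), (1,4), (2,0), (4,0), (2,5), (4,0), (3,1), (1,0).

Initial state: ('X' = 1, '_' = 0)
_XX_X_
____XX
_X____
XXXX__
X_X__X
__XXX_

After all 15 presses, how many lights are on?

19

k=0  _XX_X_
____XX
_X____
XXXX__
X_X__X
__XXX_
k=1  _XX_X_
____XX
_X_X__
XX__X_
X_XX_X
__XXX_
k=2  _XX_X_
____XX
_X_X__
XX__X_
X__X_X
_X__X_
k=3  _XX_X_
____XX
_XXX__
X_XXX_
X_XX_X
_X__X_
k=4  _XX_X_
___XXX
_X__X_
X_X_X_
X_XX_X
_X__X_
k=5  _X__X_
_XX_XX
_XX_X_
X_X_X_
X_XX_X
_X__X_
k=6  ____X_
X___XX
__X_X_
X_X_X_
X_XX_X
_X__X_
k=7  ____X_
X___XX
__XXX_
X__X__
X_X__X
_X__X_
k=8  ____X_
X___XX
__XXX_
X__X__
X_X___
_X___X
k=9  ______
X__X__
__XX__
X__X__
X_X___
_X___X
k=10  ______
___X__
XXXX__
___X__
X_X___
_X___X
k=11  ______
___X__
XXXX__
X__X__
_XX___
XX___X
k=12  ______
___X_X
XXXXXX
X__X_X
_XX___
XX___X
k=13  ______
___X_X
XXXXXX
___X_X
X_X___
_X___X
k=14  ______
___X_X
X_XXXX
XXXX_X
XXX___
_X___X
k=15  X_____
XX_X_X
__XXXX
XXXX_X
XXX___
_X___X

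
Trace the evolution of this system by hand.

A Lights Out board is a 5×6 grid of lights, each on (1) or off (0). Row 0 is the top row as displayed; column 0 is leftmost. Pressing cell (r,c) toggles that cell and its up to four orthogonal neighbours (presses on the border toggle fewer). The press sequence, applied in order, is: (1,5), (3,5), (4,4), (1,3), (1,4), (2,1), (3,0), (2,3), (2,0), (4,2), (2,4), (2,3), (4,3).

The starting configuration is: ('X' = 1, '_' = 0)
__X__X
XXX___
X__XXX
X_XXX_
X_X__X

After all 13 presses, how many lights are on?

12

step 0: __X__X
XXX___
X__XXX
X_XXX_
X_X__X
step 1: __X___
XXX_XX
X__XX_
X_XXX_
X_X__X
step 2: __X___
XXX_XX
X__XXX
X_XX_X
X_X___
step 3: __X___
XXX_XX
X__XXX
X_XXXX
X_XXXX
step 4: __XX__
XX_X_X
X___XX
X_XXXX
X_XXXX
step 5: __XXX_
XX__X_
X____X
X_XXXX
X_XXXX
step 6: __XXX_
X___X_
_XX__X
XXXXXX
X_XXXX
step 7: __XXX_
X___X_
XXX__X
__XXXX
__XXXX
step 8: __XXX_
X__XX_
XX_XXX
__X_XX
__XXXX
step 9: __XXX_
___XX_
___XXX
X_X_XX
__XXXX
step 10: __XXX_
___XX_
___XXX
X___XX
_X__XX
step 11: __XXX_
___X__
______
X____X
_X__XX
step 12: __XXX_
______
__XXX_
X__X_X
_X__XX
step 13: __XXX_
______
__XXX_
X____X
_XXX_X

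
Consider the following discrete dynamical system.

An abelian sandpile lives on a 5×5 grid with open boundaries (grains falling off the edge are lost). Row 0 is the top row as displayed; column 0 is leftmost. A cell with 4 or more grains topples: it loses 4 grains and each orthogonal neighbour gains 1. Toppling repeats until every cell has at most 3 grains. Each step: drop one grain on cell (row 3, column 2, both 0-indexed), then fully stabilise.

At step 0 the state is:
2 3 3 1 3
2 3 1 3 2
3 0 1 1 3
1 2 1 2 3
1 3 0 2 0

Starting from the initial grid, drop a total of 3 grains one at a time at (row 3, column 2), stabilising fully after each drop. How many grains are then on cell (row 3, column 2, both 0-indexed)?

t=0: 2 3 3 1 3
2 3 1 3 2
3 0 1 1 3
1 2 1 2 3
1 3 0 2 0
t=1: 2 3 3 1 3
2 3 1 3 2
3 0 1 1 3
1 2 2 2 3
1 3 0 2 0
t=2: 2 3 3 1 3
2 3 1 3 2
3 0 1 1 3
1 2 3 2 3
1 3 0 2 0
t=3: 2 3 3 1 3
2 3 1 3 2
3 0 2 1 3
1 3 0 3 3
1 3 1 2 0

0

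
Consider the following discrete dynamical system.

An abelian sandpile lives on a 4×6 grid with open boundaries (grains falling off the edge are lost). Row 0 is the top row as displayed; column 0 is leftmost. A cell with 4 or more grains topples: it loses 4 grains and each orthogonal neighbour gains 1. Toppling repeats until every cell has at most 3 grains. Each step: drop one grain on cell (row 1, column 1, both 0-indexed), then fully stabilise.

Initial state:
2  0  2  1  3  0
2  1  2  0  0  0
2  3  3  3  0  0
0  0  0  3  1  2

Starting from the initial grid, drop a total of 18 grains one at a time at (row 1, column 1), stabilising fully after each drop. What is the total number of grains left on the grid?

step 0: 2  0  2  1  3  0
2  1  2  0  0  0
2  3  3  3  0  0
0  0  0  3  1  2
step 1: 2  0  2  1  3  0
2  2  2  0  0  0
2  3  3  3  0  0
0  0  0  3  1  2
step 2: 2  0  2  1  3  0
2  3  2  0  0  0
2  3  3  3  0  0
0  0  0  3  1  2
step 3: 2  1  3  1  3  0
3  2  0  2  0  0
3  1  2  1  1  0
0  1  2  0  2  2
step 4: 2  1  3  1  3  0
3  3  0  2  0  0
3  1  2  1  1  0
0  1  2  0  2  2
step 5: 3  2  3  1  3  0
1  1  1  2  0  0
0  3  2  1  1  0
1  1  2  0  2  2
step 6: 3  2  3  1  3  0
1  2  1  2  0  0
0  3  2  1  1  0
1  1  2  0  2  2
step 7: 3  2  3  1  3  0
1  3  1  2  0  0
0  3  2  1  1  0
1  1  2  0  2  2
step 8: 3  3  3  1  3  0
2  1  2  2  0  0
1  0  3  1  1  0
1  2  2  0  2  2
step 9: 3  3  3  1  3  0
2  2  2  2  0  0
1  0  3  1  1  0
1  2  2  0  2  2
step 10: 3  3  3  1  3  0
2  3  2  2  0  0
1  0  3  1  1  0
1  2  2  0  2  2
step 11: 1  2  1  2  3  0
0  3  1  3  0  0
2  2  0  2  1  0
1  2  3  0  2  2
step 12: 1  3  1  2  3  0
1  0  2  3  0  0
2  3  0  2  1  0
1  2  3  0  2  2
step 13: 1  3  1  2  3  0
1  1  2  3  0  0
2  3  0  2  1  0
1  2  3  0  2  2
step 14: 1  3  1  2  3  0
1  2  2  3  0  0
2  3  0  2  1  0
1  2  3  0  2  2
step 15: 1  3  1  2  3  0
1  3  2  3  0  0
2  3  0  2  1  0
1  2  3  0  2  2
step 16: 2  0  2  2  3  0
2  2  3  3  0  0
3  0  1  2  1  0
1  3  3  0  2  2
step 17: 2  0  2  2  3  0
2  3  3  3  0  0
3  0  1  2  1  0
1  3  3  0  2  2
step 18: 2  1  3  3  3  0
3  1  1  0  1  0
3  1  2  3  1  0
1  3  3  0  2  2

39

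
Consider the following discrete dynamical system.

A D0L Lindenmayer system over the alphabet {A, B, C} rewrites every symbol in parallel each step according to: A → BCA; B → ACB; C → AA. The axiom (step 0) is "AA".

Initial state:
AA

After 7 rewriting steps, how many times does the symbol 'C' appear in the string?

656

step 0: AA
step 1: BCABCA
step 2: ACBAABCAACBAABCA
step 3: BCAAAACBBCABCAACBAABCABCAAAACBBCABCAACBAABCA
step 4: ACBAABCABCABCABCAAAACBACBAABCAACBAABCABCAAAACBBCABCAACBAABCAACBAABCABCABCABCAAAACBACBAABCAACBAABCABCAAAACBBCABCAACBAABCA
step 5: BCAAAACBBCABCAACBAABCAACBAABCAACBAABCAACBAABCABCABCABCAAAA…BAABCABCABCABCAAAACBACBAABCAACBAABCABCAAAACBBCABCAACBAABCA  (len 328)
step 6: ACBAABCABCABCABCAAAACBACBAABCAACBAABCABCAAAACBBCABCAACBAAB…BAABCABCABCABCAAAACBACBAABCAACBAABCABCAAAACBBCABCAACBAABCA  (len 896)
step 7: BCAAAACBBCABCAACBAABCAACBAABCAACBAABCAACBAABCABCABCABCAAAA…BAABCABCABCABCAAAACBACBAABCAACBAABCABCAAAACBBCABCAACBAABCA  (len 2448)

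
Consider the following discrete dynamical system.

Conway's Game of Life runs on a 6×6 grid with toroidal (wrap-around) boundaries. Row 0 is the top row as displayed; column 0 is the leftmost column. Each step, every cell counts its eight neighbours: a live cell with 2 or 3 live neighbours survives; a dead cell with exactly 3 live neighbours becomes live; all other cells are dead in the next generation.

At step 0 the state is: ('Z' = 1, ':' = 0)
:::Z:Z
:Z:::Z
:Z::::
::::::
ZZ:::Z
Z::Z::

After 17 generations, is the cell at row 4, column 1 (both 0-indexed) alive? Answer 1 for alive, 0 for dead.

1

0) :::Z:Z
:Z:::Z
:Z::::
::::::
ZZ:::Z
Z::Z::
1) ::Z::Z
::Z:Z:
Z:::::
:Z::::
ZZ:::Z
:ZZ:::
2) ::Z:::
:Z:Z:Z
:Z::::
:Z:::Z
::::::
::Z::Z
3) ZZZZZ:
ZZ::::
:Z::Z:
Z:::::
Z:::::
::::::
4) Z:ZZ:Z
::::Z:
:Z:::Z
ZZ:::Z
::::::
Z:ZZ:Z
5) Z:Z:::
:ZZZZ:
:Z::ZZ
:Z:::Z
::Z:Z:
Z:ZZ:Z
6) Z:::::
::::Z:
:Z:::Z
:ZZZ:Z
::Z:Z:
Z:Z:ZZ
7) ZZ:ZZ:
Z::::Z
:Z:Z:Z
:Z:Z:Z
::::::
Z:::Z:
8) :Z:ZZ:
:::Z::
:Z:::Z
::::::
Z:::ZZ
ZZ:ZZ:
9) ZZ:::Z
Z::Z::
::::::
::::Z:
ZZ:ZZ:
:Z::::
10) :ZZ::Z
ZZ:::Z
::::::
:::ZZZ
ZZZZZZ
::::Z:
11) :ZZ:ZZ
:ZZ::Z
::::::
:Z::::
ZZZ:::
::::::
12) :ZZZZZ
:ZZZZZ
ZZZ:::
ZZZ:::
ZZZ:::
:::Z:Z
13) :Z::::
::::::
::::Z:
:::Z:Z
:::Z:Z
:::::Z
14) ::::::
::::::
::::Z:
:::Z:Z
Z::::Z
Z:::Z:
15) ::::::
::::::
::::Z:
Z::::Z
Z:::::
Z:::::
16) ::::::
::::::
:::::Z
Z::::Z
ZZ::::
::::::
17) ::::::
::::::
Z::::Z
:Z:::Z
ZZ:::Z
::::::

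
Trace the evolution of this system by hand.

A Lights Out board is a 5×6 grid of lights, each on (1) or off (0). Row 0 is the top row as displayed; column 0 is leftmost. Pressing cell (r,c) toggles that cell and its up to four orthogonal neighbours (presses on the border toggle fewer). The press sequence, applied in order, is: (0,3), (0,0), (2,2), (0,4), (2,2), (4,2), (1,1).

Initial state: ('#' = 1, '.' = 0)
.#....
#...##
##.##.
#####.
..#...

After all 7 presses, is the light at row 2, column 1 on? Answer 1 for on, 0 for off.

0

step 0: .#....
#...##
##.##.
#####.
..#...
step 1: .####.
#..###
##.##.
#####.
..#...
step 2: #.###.
...###
##.##.
#####.
..#...
step 3: #.###.
..####
#.#.#.
##.##.
..#...
step 4: #.#..#
..##.#
#.#.#.
##.##.
..#...
step 5: #.#..#
...#.#
##.##.
#####.
..#...
step 6: #.#..#
...#.#
##.##.
##.##.
.#.#..
step 7: ###..#
####.#
#..##.
##.##.
.#.#..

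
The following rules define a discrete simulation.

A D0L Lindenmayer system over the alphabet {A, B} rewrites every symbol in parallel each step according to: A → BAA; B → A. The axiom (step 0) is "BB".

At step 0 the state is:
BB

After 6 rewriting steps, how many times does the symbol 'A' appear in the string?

k=0  BB
k=1  AA
k=2  BAABAA
k=3  ABAABAAABAABAA
k=4  BAAABAABAAABAABAABAAABAABAAABAABAA
k=5  ABAABAABAAABAABAAABAABAABAAABAABAAABAABAAABAABAABAAABAABAAABAABAABAAABAABAAABAABAA
k=6  BAAABAABAAABAABAAABAABAABAAABAABAAABAABAABAAABAABAAABAABAA…BAAABAABAAABAABAAABAABAABAAABAABAAABAABAABAAABAABAAABAABAA  (len 198)

140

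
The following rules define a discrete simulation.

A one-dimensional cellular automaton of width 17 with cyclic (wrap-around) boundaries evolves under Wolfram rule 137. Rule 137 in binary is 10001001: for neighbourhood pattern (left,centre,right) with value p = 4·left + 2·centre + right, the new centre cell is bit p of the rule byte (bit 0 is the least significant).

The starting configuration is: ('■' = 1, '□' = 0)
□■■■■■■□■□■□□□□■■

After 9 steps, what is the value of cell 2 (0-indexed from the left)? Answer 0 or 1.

step 0: □■■■■■■□■□■□□□□■■
step 1: □■■■■■□□□□□□■■□■□
step 2: □■■■■□□■■■■□■□□□□
step 3: □■■■□□□■■■□□□□■■■
step 4: □■■□□■□■■□□■■□■■□
step 5: □■□□□□□■□□□■□□■□□
step 6: □□□■■■□□□■□□□□□□■
step 7: □■□■■□□■□□□■■■■□□
step 8: □□□■□□□□□■□■■■□□■
step 9: □■□□□■■■□□□■■□□□□

0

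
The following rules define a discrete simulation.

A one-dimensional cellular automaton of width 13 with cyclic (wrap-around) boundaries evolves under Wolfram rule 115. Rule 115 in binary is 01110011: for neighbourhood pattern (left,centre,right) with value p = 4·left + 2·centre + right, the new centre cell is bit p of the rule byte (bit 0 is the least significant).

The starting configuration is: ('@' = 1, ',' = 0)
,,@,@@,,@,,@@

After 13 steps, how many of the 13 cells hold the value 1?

9

[0] ,,@,@@,,@,,@@
[1] @@,@,@@@,@@,@
[2] ,@@,@,,@@,@@,
[3] @,@@,@@,@@,@@
[4] @@,@@,@@,@@,,
[5] ,@@,@@,@@,@@@
[6] @,@@,@@,@@,,@
[7] @@,@@,@@,@@@,
[8] ,@@,@@,@@,,@@
[9] @,@@,@@,@@@,@
[10] @@,@@,@@,,@@,
[11] ,@@,@@,@@@,@@
[12] @,@@,@@,,@@,@
[13] @@,@@,@@@,@@,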